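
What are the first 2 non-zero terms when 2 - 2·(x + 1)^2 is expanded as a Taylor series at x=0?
-2·x^2 - 4·x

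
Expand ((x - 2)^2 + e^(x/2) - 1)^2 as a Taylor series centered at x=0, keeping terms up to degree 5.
59·x^5/1920 + 73·x^4/64 - 185·x^3/24 + 85·x^2/4 - 28·x + 16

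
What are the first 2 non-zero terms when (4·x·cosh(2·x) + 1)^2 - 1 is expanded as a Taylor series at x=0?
16·x^2 + 8·x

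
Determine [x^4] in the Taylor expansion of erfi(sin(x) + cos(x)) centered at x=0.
Expand to order 4: erfi(sin(x) + cos(x)) = -17·e·x^4/(12·√(π)) - e·x^3/(3·√(π)) + e·x^2/√(π) + 2·e·x/√(π) + erfi(1) + O(x^5).
The coefficient of x^4 is -17·e/(12·√(π)).

Final answer: -17·e/(12·√(π))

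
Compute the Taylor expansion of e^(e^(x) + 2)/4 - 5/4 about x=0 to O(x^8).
877·x^7·e^(3)/20160 + 203·x^6·e^(3)/2880 + 13·x^5·e^(3)/120 + 5·x^4·e^(3)/32 + 5·x^3·e^(3)/24 + x^2·e^(3)/4 + x·e^(3)/4 - 5/4 + e^(3)/4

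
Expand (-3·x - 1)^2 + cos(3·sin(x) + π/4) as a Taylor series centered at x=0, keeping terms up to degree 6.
-277·√(2)·x^6/160 - 43·√(2)·x^5/20 + 39·√(2)·x^4/16 + 5·√(2)·x^3/2 + x^2·(9 - 9·√(2)/4) + x·(6 - 3·√(2)/2) + √(2)/2 + 1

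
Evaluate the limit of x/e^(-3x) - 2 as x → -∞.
The quotient is an ∞/∞ indeterminate form as x → -∞.
Compare growth rates of the dominant terms (exponentials ≫ polynomials ≫ logarithms), or apply L'Hôpital's rule; the quotient → 0.
Adding the constant: 0 - 2 = -2. Limit = -2.

Final answer: -2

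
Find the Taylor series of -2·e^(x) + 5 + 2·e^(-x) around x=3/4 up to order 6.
(-2·e^(3/2) + 2 + 5·e^(3/4))·e^(-3/4) + (-2·e^(3/2) - 2)·e^(-3/4)·(x - 3/4) + (1 - e^(3/2))·e^(-3/4)·(x - 3/4)^2 + (-e^(3/2) - 1)·e^(-3/4)·(x - 3/4)^3/3 + (1 - e^(3/2))·e^(-3/4)·(x - 3/4)^4/12 + (-e^(3/2) - 1)·e^(-3/4)·(x - 3/4)^5/60 + (1 - e^(3/2))·e^(-3/4)·(x - 3/4)^6/360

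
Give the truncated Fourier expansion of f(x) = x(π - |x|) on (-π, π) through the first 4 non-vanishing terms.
8·sin(x)/π + 8·sin(3·x)/(27·π) + 8·sin(5·x)/(125·π) + 8·sin(7·x)/(343·π)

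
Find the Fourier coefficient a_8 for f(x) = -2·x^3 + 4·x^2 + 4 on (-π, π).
a_8 = (1/π) ∫_{-π}^{π} f(x)·cos(8x) dx.
Evaluate the integral (use parity and integration by parts as needed): a_8 = 1/4.

Final answer: 1/4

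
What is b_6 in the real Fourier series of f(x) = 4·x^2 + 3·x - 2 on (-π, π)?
b_6 = (1/π) ∫_{-π}^{π} f(x)·sin(6x) dx.
Evaluate the integral (use parity and integration by parts as needed): b_6 = -1.

Final answer: -1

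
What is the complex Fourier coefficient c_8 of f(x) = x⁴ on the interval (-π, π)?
Compute the real Fourier coefficients first: a_8 = -3/256 + π^2/8, b_8 = 0.
Then c_8 = (a_8 − i·b_8)/2 = -3/512 + π^2/16.

Final answer: -3/512 + π^2/16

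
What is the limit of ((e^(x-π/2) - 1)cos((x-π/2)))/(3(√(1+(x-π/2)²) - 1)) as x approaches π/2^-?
Both numerator and denominator → 0 as x → π/2^-; this is a 0/0 indeterminate form.
Expand each to leading order near x = π/2: numerator ~ (x - π/2), denominator ~ 3·(x - π/2)^2/2.
The limit of the ratio is -∞.

Final answer: -∞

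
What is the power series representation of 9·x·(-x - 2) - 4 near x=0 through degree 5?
-9·x^2 - 18·x - 4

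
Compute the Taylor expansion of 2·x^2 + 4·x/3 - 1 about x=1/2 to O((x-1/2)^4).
1/6 + 10·(x - 1/2)/3 + 2·(x - 1/2)^2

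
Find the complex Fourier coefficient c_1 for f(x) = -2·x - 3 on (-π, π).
Compute the real Fourier coefficients first: a_1 = 0, b_1 = -4.
Then c_1 = (a_1 − i·b_1)/2 = 2·i.

Final answer: 2·i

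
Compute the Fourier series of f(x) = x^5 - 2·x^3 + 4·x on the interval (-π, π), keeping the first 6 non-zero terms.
(-44·π^2 + 2·π^4 + 272)·sin(x) + (-π^4 - 29/2 + 7·π^2)·sin(2·x) + (-76·π^2/27 + 368/81 + 2·π^4/3)·sin(3·x) + (-π^4/2 - 167/64 + 13·π^2/8)·sin(4·x) + (-28·π^2/25 + 1168/625 + 2·π^4/5)·sin(5·x) + (-π^4/3 - 239/162 + 23·π^2/27)·sin(6·x)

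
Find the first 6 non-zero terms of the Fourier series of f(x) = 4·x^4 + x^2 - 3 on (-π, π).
(188 - 32·π^2)·cos(x) + (-11 + 8·π^2)·cos(2·x) + (52/27 - 32·π^2/9)·cos(3·x) + (-1/2 + 2·π^2)·cos(4·x) + (92/625 - 32·π^2/25)·cos(5·x) - 3 + π^2/3 + 4·π^4/5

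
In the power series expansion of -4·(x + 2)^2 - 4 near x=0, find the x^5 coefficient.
Expand to order 5: -4·(x + 2)^2 - 4 = -4·x^2 - 16·x - 20 + O(x^6).
The coefficient of x^5 is 0.

Final answer: 0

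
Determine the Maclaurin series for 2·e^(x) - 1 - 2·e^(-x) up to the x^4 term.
2·x^3/3 + 4·x - 1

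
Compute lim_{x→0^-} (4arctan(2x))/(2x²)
Both numerator and denominator → 0 as x → 0^-; this is a 0/0 indeterminate form.
Expand each to leading order near x = 0: numerator ~ 8·x, denominator ~ 2·x^2.
The limit of the ratio is -∞.

Final answer: -∞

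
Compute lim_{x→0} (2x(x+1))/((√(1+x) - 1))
Both numerator and denominator → 0 as x → 0; this is a 0/0 indeterminate form.
Expand each to leading order near x = 0: numerator ~ 2·x, denominator ~ x/2.
The limit of the ratio is 4.

Final answer: 4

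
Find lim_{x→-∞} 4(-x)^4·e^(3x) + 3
The product is a 0·∞ indeterminate form at x → -∞.
Rewrite the product as 4(-x)^4 / e^(-3x) (an ∞/∞ form) and apply L'Hôpital, or use the standard hierarchy e^(3|x|) ≫ |(-x)^4| as x → -∞.
The indeterminate product → 0, so the limit = 3.

Final answer: 3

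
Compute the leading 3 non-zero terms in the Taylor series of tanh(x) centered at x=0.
2·x^5/15 - x^3/3 + x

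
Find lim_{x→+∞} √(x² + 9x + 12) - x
As x → +∞: multiply by the conjugate to get (9x+12)/(√(x²+9x+12)+x); the denominator ~ 2x, so the limit is 9/2.
Limit = 9/2.

Final answer: 9/2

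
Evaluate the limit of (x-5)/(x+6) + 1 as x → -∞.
Evaluate the dominant behaviour as x → -∞; each term tends to a finite value or vanishes.
Limit = 2.

Final answer: 2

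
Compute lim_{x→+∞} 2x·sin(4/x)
As x → +∞: let u = 4/x → 0⁺; then 2·x·sin(4/x) = 2·4·sin(u)/u → 2·4·1 = 8.
Limit = 8.

Final answer: 8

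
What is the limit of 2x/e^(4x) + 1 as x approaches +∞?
The quotient is an ∞/∞ indeterminate form as x → +∞.
The exponential denominator e^(4x) dominates the polynomial numerator (e^x ≫ x as x → ∞), so the quotient → 0.
Adding the constant: 0 + 1 = 1. Limit = 1.

Final answer: 1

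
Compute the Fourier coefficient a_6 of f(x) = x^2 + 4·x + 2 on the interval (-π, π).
a_6 = (1/π) ∫_{-π}^{π} f(x)·cos(6x) dx.
Evaluate the integral (use parity and integration by parts as needed): a_6 = 1/9.

Final answer: 1/9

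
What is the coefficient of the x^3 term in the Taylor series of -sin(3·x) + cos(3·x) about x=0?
Expand to order 3: -sin(3·x) + cos(3·x) = 9·x^3/2 - 9·x^2/2 - 3·x + 1 + O(x^4).
The coefficient of x^3 is 9/2.

Final answer: 9/2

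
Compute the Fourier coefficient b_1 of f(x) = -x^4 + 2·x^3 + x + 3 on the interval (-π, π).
b_1 = (1/π) ∫_{-π}^{π} f(x)·sin(1x) dx.
Evaluate the integral (use parity and integration by parts as needed): b_1 = -22 + 4·π^2.

Final answer: -22 + 4·π^2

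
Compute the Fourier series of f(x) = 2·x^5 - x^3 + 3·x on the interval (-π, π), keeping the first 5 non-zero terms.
(-82·π^2 + 4·π^4 + 498)·sin(x) + (-2·π^4 - 39/2 + 11·π^2)·sin(2·x) + (-98·π^2/27 + 358/81 + 4·π^4/3)·sin(3·x) + (-π^4 - 69/32 + 7·π^2/4)·sin(4·x) + (-26·π^2/25 + 906/625 + 4·π^4/5)·sin(5·x)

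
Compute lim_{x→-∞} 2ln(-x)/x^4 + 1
The quotient is an ∞/∞ indeterminate form as x → -∞.
Compare growth rates of the dominant terms (exponentials ≫ polynomials ≫ logarithms), or apply L'Hôpital's rule; the quotient → 0.
Adding the constant: 0 + 1 = 1. Limit = 1.

Final answer: 1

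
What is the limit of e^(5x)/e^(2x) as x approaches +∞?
This is an ∞/∞ indeterminate form as x → +∞.
Rewrite e^(5x)/e^(2x) = e^((5−2)x) = e^(3x); the exponent coefficient is 3 > 0 so e^(3x) → ∞.
Limit = ∞.

Final answer: ∞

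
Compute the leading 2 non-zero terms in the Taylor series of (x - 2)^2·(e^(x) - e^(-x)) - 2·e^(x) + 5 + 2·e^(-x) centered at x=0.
4·x + 5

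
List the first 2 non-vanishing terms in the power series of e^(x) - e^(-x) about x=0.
x^3/3 + 2·x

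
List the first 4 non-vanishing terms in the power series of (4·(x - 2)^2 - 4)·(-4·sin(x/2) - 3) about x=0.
-7·x^3 + 20·x^2 + 24·x - 36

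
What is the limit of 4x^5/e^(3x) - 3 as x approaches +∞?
The quotient is an ∞/∞ indeterminate form as x → +∞.
The exponential denominator e^(3x) dominates the polynomial numerator (e^x ≫ x^5 as x → ∞), so the quotient → 0.
Adding the constant: 0 - 3 = -3. Limit = -3.

Final answer: -3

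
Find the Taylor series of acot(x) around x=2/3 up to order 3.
acot(2/3) - 9·(x - 2/3)/13 + 54·(x - 2/3)^2/169 - 81·(x - 2/3)^3/2197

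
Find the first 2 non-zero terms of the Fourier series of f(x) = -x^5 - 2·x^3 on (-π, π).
(-216 - 2·π^4 + 36·π^2)·sin(x) + (-3·π^2 + 9/2 + π^4)·sin(2·x)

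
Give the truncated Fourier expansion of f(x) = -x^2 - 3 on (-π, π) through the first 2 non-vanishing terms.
4·cos(x) - π^2/3 - 3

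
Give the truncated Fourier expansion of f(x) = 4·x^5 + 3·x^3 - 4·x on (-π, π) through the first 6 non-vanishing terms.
(-154·π^2 + 8·π^4 + 916)·sin(x) + (-4·π^4 - 43/2 + 17·π^2)·sin(2·x) + (-106·π^2/27 - 4/81 + 8·π^4/3)·sin(3·x) + (-2·π^4 + 13/8 + π^2)·sin(4·x) + (-988/625 - 2·π^2/25 + 8·π^4/5)·sin(5·x) + (-4·π^4/3 - 7·π^2/27 + 223/162)·sin(6·x)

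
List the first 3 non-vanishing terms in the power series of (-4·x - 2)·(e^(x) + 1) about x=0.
-5·x^2 - 10·x - 4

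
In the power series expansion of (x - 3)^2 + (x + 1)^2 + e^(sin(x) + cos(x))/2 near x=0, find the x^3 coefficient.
Expand to order 3: (x - 3)^2 + (x + 1)^2 + e^(sin(x) + cos(x))/2 = -e·x^3/4 + 2·x^2 + x·(-4 + e/2) + e/2 + 10 + O(x^4).
The coefficient of x^3 is -e/4.

Final answer: -e/4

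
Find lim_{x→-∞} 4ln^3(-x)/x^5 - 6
The quotient is an ∞/∞ indeterminate form as x → -∞.
Compare growth rates of the dominant terms (exponentials ≫ polynomials ≫ logarithms), or apply L'Hôpital's rule; the quotient → 0.
Adding the constant: 0 - 6 = -6. Limit = -6.

Final answer: -6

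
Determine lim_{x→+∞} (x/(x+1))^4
As x → +∞: x/(x+1) = 1/(1 + 1/x) → 1, and the 4th power of a limit-1 base also → 1.
Limit = 1.

Final answer: 1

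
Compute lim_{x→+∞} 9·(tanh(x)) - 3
Evaluate the dominant behaviour as x → +∞; each term tends to a finite value or vanishes.
Limit = 6.

Final answer: 6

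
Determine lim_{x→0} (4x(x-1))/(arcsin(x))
Both numerator and denominator → 0 as x → 0; this is a 0/0 indeterminate form.
Expand each to leading order near x = 0: numerator ~ -4·x, denominator ~ x.
The limit of the ratio is -4.

Final answer: -4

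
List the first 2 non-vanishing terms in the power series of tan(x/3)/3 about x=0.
x^3/243 + x/9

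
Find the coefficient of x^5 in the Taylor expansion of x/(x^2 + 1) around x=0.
Expand to order 5: x/(x^2 + 1) = x^5 - x^3 + x + O(x^6).
The coefficient of x^5 is 1.

Final answer: 1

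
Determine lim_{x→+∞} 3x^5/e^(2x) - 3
The quotient is an ∞/∞ indeterminate form as x → +∞.
The exponential denominator e^(2x) dominates the polynomial numerator (e^x ≫ x^5 as x → ∞), so the quotient → 0.
Adding the constant: 0 - 3 = -3. Limit = -3.

Final answer: -3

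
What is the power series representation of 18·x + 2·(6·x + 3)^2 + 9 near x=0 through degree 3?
72·x^2 + 90·x + 27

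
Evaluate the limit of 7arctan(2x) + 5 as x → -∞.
Evaluate the dominant behaviour as x → -∞; each term tends to a finite value or vanishes.
Limit = 5 - 7·π/2.

Final answer: 5 - 7·π/2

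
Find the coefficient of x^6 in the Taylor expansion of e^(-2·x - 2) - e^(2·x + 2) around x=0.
Expand to order 6: e^(-2·x - 2) - e^(2·x + 2) = x^6·(-4·e^(2)/45 + 4·e^(-2)/45) + x^5·(-4·e^(2)/15 - 4·e^(-2)/15) + x^4·(-2·e^(2)/3 + 2·e^(-2)/3) + x^3·(-4·e^(2)/3 - 4·e^(-2)/3) + x^2·(-2·e^(2) + 2·e^(-2)) + x·(-2·e^(2) - 2·e^(-2)) - e^(2) + e^(-2) + O(x^7).
The coefficient of x^6 is -4·e^(2)/45 + 4·e^(-2)/45.

Final answer: -4·e^(2)/45 + 4·e^(-2)/45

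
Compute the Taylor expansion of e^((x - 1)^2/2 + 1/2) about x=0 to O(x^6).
-13·e·x^5/60 + 5·e·x^4/12 - 2·e·x^3/3 + e·x^2 - e·x + e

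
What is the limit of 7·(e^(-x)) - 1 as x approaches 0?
Direct substitution at x = 0 gives 6.

Final answer: 6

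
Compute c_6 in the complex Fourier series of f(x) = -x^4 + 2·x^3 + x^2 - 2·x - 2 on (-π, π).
Compute the real Fourier coefficients first: a_6 = 4/27 - 2·π^2/9, b_6 = 7/9 - 2·π^2/3.
Then c_6 = (a_6 − i·b_6)/2 = -π^2/9 + 2/27 - 7·i/18 + i·π^2/3.

Final answer: -π^2/9 + 2/27 - 7·i/18 + i·π^2/3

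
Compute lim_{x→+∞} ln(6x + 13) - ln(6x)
This is an ∞ − ∞ indeterminate form.
Combine the logarithms: ln(6x+13) − ln(6x) = ln((6x+13)/(6x)) = ln(1 + 13/(6x)) → ln(1) = 0.
Limit = 0.

Final answer: 0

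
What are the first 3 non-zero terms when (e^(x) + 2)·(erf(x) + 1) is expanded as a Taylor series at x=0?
x^2·(1/2 + 2/√(π)) + x·(1 + 6/√(π)) + 3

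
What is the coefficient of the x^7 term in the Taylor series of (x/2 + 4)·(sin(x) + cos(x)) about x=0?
Expand to order 7: (x/2 + 4)·(sin(x) + cos(x)) = -x^7/672 - x^6/720 + 13·x^5/240 + x^4/12 - 11·x^3/12 - 3·x^2/2 + 9·x/2 + 4 + O(x^8).
The coefficient of x^7 is -1/672.

Final answer: -1/672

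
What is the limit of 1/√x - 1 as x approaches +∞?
Evaluate the dominant behaviour as x → +∞; each term tends to a finite value or vanishes.
Limit = -1.

Final answer: -1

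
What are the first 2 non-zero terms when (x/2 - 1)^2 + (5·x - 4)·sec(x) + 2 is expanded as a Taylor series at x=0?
4·x - 1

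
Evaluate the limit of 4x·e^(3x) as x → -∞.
This is a 0·∞ indeterminate form at x → -∞.
Rewrite the product as 4x / e^(-3x) (an ∞/∞ form) and apply L'Hôpital, or use the standard hierarchy e^(3|x|) ≫ |x| as x → -∞.
The indeterminate product → 0, so the limit = 0.

Final answer: 0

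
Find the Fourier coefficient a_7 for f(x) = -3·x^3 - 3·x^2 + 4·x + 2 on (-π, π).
a_7 = (1/π) ∫_{-π}^{π} f(x)·cos(7x) dx.
Evaluate the integral (use parity and integration by parts as needed): a_7 = 12/49.

Final answer: 12/49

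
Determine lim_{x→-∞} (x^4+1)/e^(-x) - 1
The quotient is an ∞/∞ indeterminate form as x → -∞.
Compare growth rates of the dominant terms (exponentials ≫ polynomials ≫ logarithms), or apply L'Hôpital's rule; the quotient → 0.
Adding the constant: 0 - 1 = -1. Limit = -1.

Final answer: -1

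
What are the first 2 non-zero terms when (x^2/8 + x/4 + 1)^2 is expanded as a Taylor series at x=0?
x/2 + 1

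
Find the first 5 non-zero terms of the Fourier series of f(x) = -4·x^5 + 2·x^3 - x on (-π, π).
(-986 - 8·π^4 + 164·π^2)·sin(x) + (-22·π^2 + 34 + 4·π^4)·sin(2·x) + (-8·π^4/3 - 446/81 + 196·π^2/27)·sin(3·x) + (-7·π^2/2 + 29/16 + 2·π^4)·sin(4·x) + (-8·π^4/5 - 562/625 + 52·π^2/25)·sin(5·x)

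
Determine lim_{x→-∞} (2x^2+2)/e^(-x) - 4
The quotient is an ∞/∞ indeterminate form as x → -∞.
Compare growth rates of the dominant terms (exponentials ≫ polynomials ≫ logarithms), or apply L'Hôpital's rule; the quotient → 0.
Adding the constant: 0 - 4 = -4. Limit = -4.

Final answer: -4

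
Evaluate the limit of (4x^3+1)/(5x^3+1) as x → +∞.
This is an ∞/∞ indeterminate form as x → +∞.
Divide numerator and denominator by x^3 and let the lower-order terms vanish; the leading terms give 4/5.
Limit = 4/5.

Final answer: 4/5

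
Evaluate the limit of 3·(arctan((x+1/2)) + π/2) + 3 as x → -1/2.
Direct substitution at x = -1/2 gives 3 + 3·π/2.

Final answer: 3 + 3·π/2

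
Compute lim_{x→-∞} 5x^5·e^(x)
This is a 0·∞ indeterminate form at x → -∞.
Rewrite the product as 5x^5 / e^(-x) (an ∞/∞ form) and apply L'Hôpital, or use the standard hierarchy e^(|x|) ≫ |x^5| as x → -∞.
The indeterminate product → 0, so the limit = 0.

Final answer: 0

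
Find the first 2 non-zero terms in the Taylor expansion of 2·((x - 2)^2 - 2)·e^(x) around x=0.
4 - 4·x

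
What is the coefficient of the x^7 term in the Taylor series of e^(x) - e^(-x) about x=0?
Expand to order 7: e^(x) - e^(-x) = x^7/2520 + x^5/60 + x^3/3 + 2·x + O(x^8).
The coefficient of x^7 is 1/2520.

Final answer: 1/2520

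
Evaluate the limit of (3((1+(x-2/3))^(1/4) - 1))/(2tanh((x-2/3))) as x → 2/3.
Both numerator and denominator → 0 as x → 2/3; this is a 0/0 indeterminate form.
Expand each to leading order near x = 2/3: numerator ~ 3·(x - 2/3)/4, denominator ~ 2·(x - 2/3).
The limit of the ratio is 3/8.

Final answer: 3/8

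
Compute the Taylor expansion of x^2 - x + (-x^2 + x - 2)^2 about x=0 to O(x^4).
-2·x^3 + 6·x^2 - 5·x + 4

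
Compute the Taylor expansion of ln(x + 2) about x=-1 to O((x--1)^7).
(x + 1) - (x + 1)^2/2 + (x + 1)^3/3 - (x + 1)^4/4 + (x + 1)^5/5 - (x + 1)^6/6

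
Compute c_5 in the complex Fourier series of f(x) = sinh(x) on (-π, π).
Compute the real Fourier coefficients first: a_5 = 0, b_5 = 5·sinh(π)/(13·π).
Then c_5 = (a_5 − i·b_5)/2 = -5·i·sinh(π)/(26·π).

Final answer: -5·i·sinh(π)/(26·π)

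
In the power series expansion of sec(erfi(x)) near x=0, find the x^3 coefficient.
Expand to order 3: sec(erfi(x)) = 2·x^2/π + 1 + O(x^4).
The coefficient of x^3 is 0.

Final answer: 0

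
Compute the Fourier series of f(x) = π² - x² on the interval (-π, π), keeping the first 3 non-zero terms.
4·cos(x) - cos(2·x) + 2·π^2/3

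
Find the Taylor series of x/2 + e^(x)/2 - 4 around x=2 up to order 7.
-3 + e^(2)/2 + (1/2 + e^(2)/2)·(x - 2) + e^(2)·(x - 2)^2/4 + e^(2)·(x - 2)^3/12 + e^(2)·(x - 2)^4/48 + e^(2)·(x - 2)^5/240 + e^(2)·(x - 2)^6/1440 + e^(2)·(x - 2)^7/10080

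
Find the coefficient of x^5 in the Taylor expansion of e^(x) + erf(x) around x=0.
Expand to order 5: e^(x) + erf(x) = x^5·(1/120 + 1/(5·√(π))) + x^4/24 + x^3·(1/6 - 2/(3·√(π))) + x^2/2 + x·(1 + 2/√(π)) + 1 + O(x^6).
The coefficient of x^5 is 1/120 + 1/(5·√(π)).

Final answer: 1/120 + 1/(5·√(π))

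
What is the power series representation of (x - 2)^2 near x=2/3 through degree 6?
16/9 - 8·(x - 2/3)/3 + (x - 2/3)^2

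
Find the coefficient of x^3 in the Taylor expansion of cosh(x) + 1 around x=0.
Expand to order 3: cosh(x) + 1 = x^2/2 + 2 + O(x^4).
The coefficient of x^3 is 0.

Final answer: 0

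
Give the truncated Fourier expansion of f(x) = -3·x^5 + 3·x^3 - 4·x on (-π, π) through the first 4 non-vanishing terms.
(-764 - 6·π^4 + 126·π^2)·sin(x) + (-18·π^2 + 31 + 3·π^4)·sin(2·x) + (-2·π^4 - 188/27 + 58·π^2/9)·sin(3·x) + (-27·π^2/8 + 209/64 + 3·π^4/2)·sin(4·x)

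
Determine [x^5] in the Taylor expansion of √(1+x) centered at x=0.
Expand to order 5: √(1+x) = 7·x^5/256 - 5·x^4/128 + x^3/16 - x^2/8 + x/2 + 1 + O(x^6).
The coefficient of x^5 is 7/256.

Final answer: 7/256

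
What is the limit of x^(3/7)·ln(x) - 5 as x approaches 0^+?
The product is a 0·∞ indeterminate form at x → 0⁺.
Rewrite the product as ln(x) / x^(-3/7) and apply L'Hôpital, or use the standard hierarchy x^(-3/7) ≫ |ln x| as x → 0⁺.
The indeterminate product → 0, so the limit = -5.

Final answer: -5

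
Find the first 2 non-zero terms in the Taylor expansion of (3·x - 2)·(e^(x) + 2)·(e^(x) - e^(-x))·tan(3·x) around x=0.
42·x^3 - 36·x^2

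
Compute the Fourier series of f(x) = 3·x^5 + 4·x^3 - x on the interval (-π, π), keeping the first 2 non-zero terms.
(-112·π^2 + 6·π^4 + 670)·sin(x) + (-3·π^4 - 31/2 + 11·π^2)·sin(2·x)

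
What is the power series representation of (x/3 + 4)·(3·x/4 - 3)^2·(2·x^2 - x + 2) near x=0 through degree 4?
21·x^4/16 - 243·x^3/8 + 177·x^2/2 - 66·x + 72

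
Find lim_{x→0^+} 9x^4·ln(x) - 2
The product is a 0·∞ indeterminate form at x → 0⁺.
Rewrite the product as 9·ln(x) / x^(-4) and apply L'Hôpital, or use the standard hierarchy x^(-4) ≫ |ln x| as x → 0⁺.
The indeterminate product → 0, so the limit = -2.

Final answer: -2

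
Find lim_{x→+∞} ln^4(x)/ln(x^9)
This is an ∞/∞ indeterminate form as x → +∞.
Write ln(x^9) = 9·ln(x), reducing the quotient to ln^3(x)/9 → ∞.
Limit = ∞.

Final answer: ∞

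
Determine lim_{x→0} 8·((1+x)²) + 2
Direct substitution at x = 0 gives 10.

Final answer: 10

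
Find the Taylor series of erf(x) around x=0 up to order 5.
x^5/(5·√(π)) - 2·x^3/(3·√(π)) + 2·x/√(π)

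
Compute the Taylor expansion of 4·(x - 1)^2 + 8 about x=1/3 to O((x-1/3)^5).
88/9 - 16·(x - 1/3)/3 + 4·(x - 1/3)^2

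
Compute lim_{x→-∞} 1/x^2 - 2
Evaluate the dominant behaviour as x → -∞; each term tends to a finite value or vanishes.
Limit = -2.

Final answer: -2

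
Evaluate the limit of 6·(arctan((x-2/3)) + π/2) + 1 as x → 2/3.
Direct substitution at x = 2/3 gives 1 + 3·π.

Final answer: 1 + 3·π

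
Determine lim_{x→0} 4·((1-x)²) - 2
Direct substitution at x = 0 gives 2.

Final answer: 2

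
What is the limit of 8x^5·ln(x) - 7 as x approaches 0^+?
The product is a 0·∞ indeterminate form at x → 0⁺.
Rewrite the product as 8·ln(x) / x^(-5) and apply L'Hôpital, or use the standard hierarchy x^(-5) ≫ |ln x| as x → 0⁺.
The indeterminate product → 0, so the limit = -7.

Final answer: -7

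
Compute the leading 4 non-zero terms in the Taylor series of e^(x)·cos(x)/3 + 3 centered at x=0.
-x^4/18 - x^3/9 + x/3 + 10/3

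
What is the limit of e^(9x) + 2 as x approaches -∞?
Evaluate the dominant behaviour as x → -∞; each term tends to a finite value or vanishes.
Limit = 2.

Final answer: 2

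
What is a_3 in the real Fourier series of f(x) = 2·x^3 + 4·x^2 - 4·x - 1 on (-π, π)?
a_3 = (1/π) ∫_{-π}^{π} f(x)·cos(3x) dx.
Evaluate the integral (use parity and integration by parts as needed): a_3 = -16/9.

Final answer: -16/9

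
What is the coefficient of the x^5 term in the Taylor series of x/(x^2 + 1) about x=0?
Expand to order 5: x/(x^2 + 1) = x^5 - x^3 + x + O(x^6).
The coefficient of x^5 is 1.

Final answer: 1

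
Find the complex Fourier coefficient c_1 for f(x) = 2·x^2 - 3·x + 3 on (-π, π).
Compute the real Fourier coefficients first: a_1 = -8, b_1 = -6.
Then c_1 = (a_1 − i·b_1)/2 = -4 + 3·i.

Final answer: -4 + 3·i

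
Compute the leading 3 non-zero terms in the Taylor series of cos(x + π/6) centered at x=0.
-√(3)·x^2/4 - x/2 + √(3)/2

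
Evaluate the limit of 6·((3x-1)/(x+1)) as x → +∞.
Evaluate the dominant behaviour as x → +∞; each term tends to a finite value or vanishes.
Limit = 18.

Final answer: 18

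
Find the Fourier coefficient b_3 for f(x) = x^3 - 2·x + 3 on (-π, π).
b_3 = (1/π) ∫_{-π}^{π} f(x)·sin(3x) dx.
Evaluate the integral (use parity and integration by parts as needed): b_3 = -16/9 + 2·π^2/3.

Final answer: -16/9 + 2·π^2/3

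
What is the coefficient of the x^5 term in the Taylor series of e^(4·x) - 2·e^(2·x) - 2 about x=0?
Expand to order 5: e^(4·x) - 2·e^(2·x) - 2 = 8·x^5 + 28·x^4/3 + 8·x^3 + 4·x^2 - 3 + O(x^6).
The coefficient of x^5 is 8.

Final answer: 8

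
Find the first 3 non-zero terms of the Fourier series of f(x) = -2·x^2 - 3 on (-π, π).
8·cos(x) - 2·cos(2·x) - 2·π^2/3 - 3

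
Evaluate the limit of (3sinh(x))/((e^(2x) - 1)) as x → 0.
Both numerator and denominator → 0 as x → 0; this is a 0/0 indeterminate form.
Expand each to leading order near x = 0: numerator ~ 3·x, denominator ~ 2·x.
The limit of the ratio is 3/2.

Final answer: 3/2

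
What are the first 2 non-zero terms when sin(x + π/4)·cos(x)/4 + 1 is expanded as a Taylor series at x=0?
√(2)·x/8 + √(2)/8 + 1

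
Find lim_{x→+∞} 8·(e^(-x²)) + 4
Evaluate the dominant behaviour as x → +∞; each term tends to a finite value or vanishes.
Limit = 4.

Final answer: 4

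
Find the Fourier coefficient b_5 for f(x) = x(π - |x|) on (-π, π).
b_5 = (1/π) ∫_{-π}^{π} f(x)·sin(5x) dx.
Evaluate the integral (use parity and integration by parts as needed): b_5 = 8/(125·π).

Final answer: 8/(125·π)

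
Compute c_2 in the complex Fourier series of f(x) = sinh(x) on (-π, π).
Compute the real Fourier coefficients first: a_2 = 0, b_2 = -4·sinh(π)/(5·π).
Then c_2 = (a_2 − i·b_2)/2 = 2·i·sinh(π)/(5·π).

Final answer: 2·i·sinh(π)/(5·π)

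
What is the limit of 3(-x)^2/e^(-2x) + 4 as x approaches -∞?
The quotient is an ∞/∞ indeterminate form as x → -∞.
Compare growth rates of the dominant terms (exponentials ≫ polynomials ≫ logarithms), or apply L'Hôpital's rule; the quotient → 0.
Adding the constant: 0 + 4 = 4. Limit = 4.

Final answer: 4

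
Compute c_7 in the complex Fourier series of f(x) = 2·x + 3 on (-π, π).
Compute the real Fourier coefficients first: a_7 = 0, b_7 = 4/7.
Then c_7 = (a_7 − i·b_7)/2 = -2·i/7.

Final answer: -2·i/7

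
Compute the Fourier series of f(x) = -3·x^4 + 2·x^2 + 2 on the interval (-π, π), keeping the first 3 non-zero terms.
(-152 + 24·π^2)·cos(x) + (11 - 6·π^2)·cos(2·x) - 3·π^4/5 + 2 + 2·π^2/3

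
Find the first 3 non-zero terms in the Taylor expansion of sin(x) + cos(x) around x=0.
-x^2/2 + x + 1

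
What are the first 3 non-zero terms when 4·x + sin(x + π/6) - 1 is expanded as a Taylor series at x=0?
-x^2/4 + x·(√(3)/2 + 4) - 1/2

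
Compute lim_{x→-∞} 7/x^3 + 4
Evaluate the dominant behaviour as x → -∞; each term tends to a finite value or vanishes.
Limit = 4.

Final answer: 4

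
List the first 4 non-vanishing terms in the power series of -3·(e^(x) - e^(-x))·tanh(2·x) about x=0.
15671·x^8/420 - 691·x^6/30 + 14·x^4 - 12·x^2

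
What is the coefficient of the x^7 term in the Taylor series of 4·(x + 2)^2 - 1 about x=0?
Expand to order 7: 4·(x + 2)^2 - 1 = 4·x^2 + 16·x + 15 + O(x^8).
The coefficient of x^7 is 0.

Final answer: 0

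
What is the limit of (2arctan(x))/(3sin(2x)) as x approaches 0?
Both numerator and denominator → 0 as x → 0; this is a 0/0 indeterminate form.
Expand each to leading order near x = 0: numerator ~ 2·x, denominator ~ 6·x.
The limit of the ratio is 1/3.

Final answer: 1/3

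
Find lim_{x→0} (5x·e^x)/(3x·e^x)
Both numerator and denominator → 0 as x → 0; this is a 0/0 indeterminate form.
Expand each to leading order near x = 0: numerator ~ 5·x, denominator ~ 3·x.
The limit of the ratio is 5/3.

Final answer: 5/3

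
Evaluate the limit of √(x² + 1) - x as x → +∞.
This is an ∞ − ∞ indeterminate form.
Multiply and divide by the conjugate √(x²+1) + x; the x² terms cancel, leaving 1/(√(x²+1)+x) → 0.
Limit = 0.

Final answer: 0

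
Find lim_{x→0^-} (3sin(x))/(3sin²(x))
Both numerator and denominator → 0 as x → 0^-; this is a 0/0 indeterminate form.
Expand each to leading order near x = 0: numerator ~ 3·x, denominator ~ 3·x^2.
The limit of the ratio is -∞.

Final answer: -∞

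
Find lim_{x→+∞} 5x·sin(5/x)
As x → +∞: let u = 5/x → 0⁺; then 5·x·sin(5/x) = 5·5·sin(u)/u → 5·5·1 = 25.
Limit = 25.

Final answer: 25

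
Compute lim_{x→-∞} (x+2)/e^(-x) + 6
The quotient is an ∞/∞ indeterminate form as x → -∞.
Compare growth rates of the dominant terms (exponentials ≫ polynomials ≫ logarithms), or apply L'Hôpital's rule; the quotient → 0.
Adding the constant: 0 + 6 = 6. Limit = 6.

Final answer: 6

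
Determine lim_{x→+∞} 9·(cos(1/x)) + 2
Evaluate the dominant behaviour as x → +∞; each term tends to a finite value or vanishes.
Limit = 11.

Final answer: 11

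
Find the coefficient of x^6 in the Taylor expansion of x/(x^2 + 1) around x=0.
Expand to order 6: x/(x^2 + 1) = x^5 - x^3 + x + O(x^7).
The coefficient of x^6 is 0.

Final answer: 0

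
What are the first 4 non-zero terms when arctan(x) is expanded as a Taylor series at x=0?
-x^7/7 + x^5/5 - x^3/3 + x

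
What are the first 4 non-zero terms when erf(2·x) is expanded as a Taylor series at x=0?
-128·x^7/(21·√(π)) + 32·x^5/(5·√(π)) - 16·x^3/(3·√(π)) + 4·x/√(π)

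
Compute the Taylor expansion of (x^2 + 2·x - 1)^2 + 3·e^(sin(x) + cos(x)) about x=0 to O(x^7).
71·e·x^6/240 + 3·e·x^5/10 + x^4·(1 - 5·e/8) + x^3·(4 - 3·e/2) + 2·x^2 + x·(-4 + 3·e) + 1 + 3·e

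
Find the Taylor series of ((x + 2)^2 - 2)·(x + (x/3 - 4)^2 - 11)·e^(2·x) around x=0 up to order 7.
646·x^7/945 + 80·x^6/27 + 260·x^5/27 + 71·x^4/3 + 383·x^3/9 + 467·x^2/9 + 110·x/3 + 10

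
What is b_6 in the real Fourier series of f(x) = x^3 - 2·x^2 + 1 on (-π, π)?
b_6 = (1/π) ∫_{-π}^{π} f(x)·sin(6x) dx.
Evaluate the integral (use parity and integration by parts as needed): b_6 = 1/18 - π^2/3.

Final answer: 1/18 - π^2/3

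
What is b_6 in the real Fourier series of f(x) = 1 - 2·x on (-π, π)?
b_6 = (1/π) ∫_{-π}^{π} f(x)·sin(6x) dx.
Evaluate the integral (use parity and integration by parts as needed): b_6 = 2/3.

Final answer: 2/3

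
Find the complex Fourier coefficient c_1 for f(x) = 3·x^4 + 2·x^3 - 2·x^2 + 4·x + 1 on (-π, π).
Compute the real Fourier coefficients first: a_1 = 152 - 24·π^2, b_1 = -16 + 4·π^2.
Then c_1 = (a_1 − i·b_1)/2 = -12·π^2 + 76 - 2·i·π^2 + 8·i.

Final answer: -12·π^2 + 76 - 2·i·π^2 + 8·i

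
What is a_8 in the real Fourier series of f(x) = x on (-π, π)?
a_8 = (1/π) ∫_{-π}^{π} f(x)·cos(8x) dx.
Evaluate the integral (use parity and integration by parts as needed): a_8 = 0.

Final answer: 0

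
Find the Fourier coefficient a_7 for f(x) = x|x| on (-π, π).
a_7 = (1/π) ∫_{-π}^{π} f(x)·cos(7x) dx.
Evaluate the integral (use parity and integration by parts as needed): a_7 = 0.

Final answer: 0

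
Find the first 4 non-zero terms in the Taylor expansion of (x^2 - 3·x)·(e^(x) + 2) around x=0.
x^6/60 + x^5/24 - x^3/2 - 9·x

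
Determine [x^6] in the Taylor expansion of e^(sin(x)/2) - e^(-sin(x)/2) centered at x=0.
Expand to order 6: e^(sin(x)/2) - e^(-sin(x)/2) = -23·x^5/1920 - x^3/8 + x + O(x^7).
The coefficient of x^6 is 0.

Final answer: 0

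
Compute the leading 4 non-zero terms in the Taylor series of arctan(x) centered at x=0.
-x^7/7 + x^5/5 - x^3/3 + x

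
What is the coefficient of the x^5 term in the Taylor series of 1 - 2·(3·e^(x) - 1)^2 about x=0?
Expand to order 5: 1 - 2·(3·e^(x) - 1)^2 = -47·x^5/10 - 23·x^4/2 - 22·x^3 - 30·x^2 - 24·x - 7 + O(x^6).
The coefficient of x^5 is -47/10.

Final answer: -47/10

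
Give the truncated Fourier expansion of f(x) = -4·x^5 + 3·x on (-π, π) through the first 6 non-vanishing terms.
(-954 - 8·π^4 + 160·π^2)·sin(x) + (-20·π^2 + 27 + 4·π^4)·sin(2·x) + (-8·π^4/3 - 158/81 + 160·π^2/27)·sin(3·x) + (-5·π^2/2 - 9/16 + 2·π^4)·sin(4·x) + (-8·π^4/5 + 558/625 + 32·π^2/25)·sin(5·x) + (-20·π^2/27 - 71/81 + 4·π^4/3)·sin(6·x)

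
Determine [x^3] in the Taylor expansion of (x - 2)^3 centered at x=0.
Expand to order 3: (x - 2)^3 = x^3 - 6·x^2 + 12·x - 8 + O(x^4).
The coefficient of x^3 is 1.

Final answer: 1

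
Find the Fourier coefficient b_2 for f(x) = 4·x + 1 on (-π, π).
b_2 = (1/π) ∫_{-π}^{π} f(x)·sin(2x) dx.
Evaluate the integral (use parity and integration by parts as needed): b_2 = -4.

Final answer: -4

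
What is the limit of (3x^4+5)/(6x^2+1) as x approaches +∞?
This is an ∞/∞ indeterminate form as x → +∞.
Divide numerator and denominator by x^4 and let the lower-order terms vanish; the numerator's degree 4 exceeds the denominator's degree 2, so the quotient diverges.
Limit = ∞.

Final answer: ∞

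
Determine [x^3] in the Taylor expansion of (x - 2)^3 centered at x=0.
Expand to order 3: (x - 2)^3 = x^3 - 6·x^2 + 12·x - 8 + O(x^4).
The coefficient of x^3 is 1.

Final answer: 1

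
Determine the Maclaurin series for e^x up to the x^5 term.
x^5/120 + x^4/24 + x^3/6 + x^2/2 + x + 1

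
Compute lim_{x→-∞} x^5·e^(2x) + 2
The product is a 0·∞ indeterminate form at x → -∞.
Rewrite the product as x^5 / e^(-2x) (an ∞/∞ form) and apply L'Hôpital, or use the standard hierarchy e^(2|x|) ≫ |x^5| as x → -∞.
The indeterminate product → 0, so the limit = 2.

Final answer: 2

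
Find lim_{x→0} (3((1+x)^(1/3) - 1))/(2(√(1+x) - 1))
Both numerator and denominator → 0 as x → 0; this is a 0/0 indeterminate form.
Expand each to leading order near x = 0: numerator ~ x, denominator ~ x.
The limit of the ratio is 1.

Final answer: 1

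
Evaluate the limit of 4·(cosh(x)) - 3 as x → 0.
Direct substitution at x = 0 gives 1.

Final answer: 1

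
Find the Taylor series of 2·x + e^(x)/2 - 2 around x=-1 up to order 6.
(1 - 8·e)·e^(-1)/2 + (1 + 4·e)·e^(-1)·(x + 1)/2 + e^(-1)·(x + 1)^2/4 + e^(-1)·(x + 1)^3/12 + e^(-1)·(x + 1)^4/48 + e^(-1)·(x + 1)^5/240 + e^(-1)·(x + 1)^6/1440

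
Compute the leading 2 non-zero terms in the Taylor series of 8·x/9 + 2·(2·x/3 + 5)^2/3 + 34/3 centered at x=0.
16·x/3 + 28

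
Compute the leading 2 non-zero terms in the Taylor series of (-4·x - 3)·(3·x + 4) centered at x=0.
-25·x - 12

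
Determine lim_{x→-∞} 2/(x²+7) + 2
Evaluate the dominant behaviour as x → -∞; each term tends to a finite value or vanishes.
Limit = 2.

Final answer: 2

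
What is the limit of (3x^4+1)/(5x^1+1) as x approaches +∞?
This is an ∞/∞ indeterminate form as x → +∞.
Divide numerator and denominator by x^4 and let the lower-order terms vanish; the numerator's degree 4 exceeds the denominator's degree 1, so the quotient diverges.
Limit = ∞.

Final answer: ∞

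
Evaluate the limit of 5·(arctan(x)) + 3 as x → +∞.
Evaluate the dominant behaviour as x → +∞; each term tends to a finite value or vanishes.
Limit = 3 + 5·π/2.

Final answer: 3 + 5·π/2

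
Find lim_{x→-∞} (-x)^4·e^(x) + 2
The product is a 0·∞ indeterminate form at x → -∞.
Rewrite the product as (-x)^4 / e^(-x) (an ∞/∞ form) and apply L'Hôpital, or use the standard hierarchy e^(|x|) ≫ |(-x)^4| as x → -∞.
The indeterminate product → 0, so the limit = 2.

Final answer: 2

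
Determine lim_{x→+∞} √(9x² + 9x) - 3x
As x → +∞: multiply by the conjugate to get (9x)/(√(9x²+9x)+3x); the denominator ~ 6x, so the limit is 9/6 = 3/2.
Limit = 3/2.

Final answer: 3/2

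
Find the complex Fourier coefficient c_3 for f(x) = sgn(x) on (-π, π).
Compute the real Fourier coefficients first: a_3 = 0, b_3 = 4/(3·π).
Then c_3 = (a_3 − i·b_3)/2 = -2·i/(3·π).

Final answer: -2·i/(3·π)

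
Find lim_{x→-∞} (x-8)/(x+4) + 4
Evaluate the dominant behaviour as x → -∞; each term tends to a finite value or vanishes.
Limit = 5.

Final answer: 5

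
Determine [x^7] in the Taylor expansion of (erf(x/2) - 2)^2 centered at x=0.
Expand to order 7: (erf(x/2) - 2)^2 = x^7/(672·√(π)) + 7·x^6/(360·π) - x^5/(40·√(π)) - x^4/(6·π) + x^3/(3·√(π)) + x^2/π - 4·x/√(π) + 4 + O(x^8).
The coefficient of x^7 is 1/(672·√(π)).

Final answer: 1/(672·√(π))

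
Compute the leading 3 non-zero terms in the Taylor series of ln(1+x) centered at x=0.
x^3/3 - x^2/2 + x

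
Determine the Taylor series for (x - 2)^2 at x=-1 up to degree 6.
9 - 6·(x + 1) + (x + 1)^2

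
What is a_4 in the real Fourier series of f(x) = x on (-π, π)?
a_4 = (1/π) ∫_{-π}^{π} f(x)·cos(4x) dx.
Evaluate the integral (use parity and integration by parts as needed): a_4 = 0.

Final answer: 0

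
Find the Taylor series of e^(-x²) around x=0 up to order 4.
x^4/2 - x^2 + 1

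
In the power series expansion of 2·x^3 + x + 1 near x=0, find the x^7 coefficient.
Expand to order 7: 2·x^3 + x + 1 = 2·x^3 + x + 1 + O(x^8).
The coefficient of x^7 is 0.

Final answer: 0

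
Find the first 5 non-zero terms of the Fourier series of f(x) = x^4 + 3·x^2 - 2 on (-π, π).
(36 - 8·π^2)·cos(x) + 2·π^2·cos(2·x) + (-8·π^2/9 - 20/27)·cos(3·x) + (9/16 + π^2/2)·cos(4·x) - 2 + π^2 + π^4/5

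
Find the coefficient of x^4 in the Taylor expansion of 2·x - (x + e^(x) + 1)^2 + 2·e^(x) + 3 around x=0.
Expand to order 4: 2·x - (x + e^(x) + 1)^2 + 2·e^(x) + 3 = -x^4 - 7·x^3/3 - 5·x^2 - 4·x + 1 + O(x^5).
The coefficient of x^4 is -1.

Final answer: -1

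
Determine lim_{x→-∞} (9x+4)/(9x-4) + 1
Evaluate the dominant behaviour as x → -∞; each term tends to a finite value or vanishes.
Limit = 2.

Final answer: 2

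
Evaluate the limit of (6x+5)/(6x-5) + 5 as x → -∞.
Evaluate the dominant behaviour as x → -∞; each term tends to a finite value or vanishes.
Limit = 6.

Final answer: 6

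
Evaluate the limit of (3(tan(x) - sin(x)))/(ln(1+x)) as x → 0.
Both numerator and denominator → 0 as x → 0; this is a 0/0 indeterminate form.
Expand each to leading order near x = 0: numerator ~ 3·x^3/2, denominator ~ x.
The limit of the ratio is 0.

Final answer: 0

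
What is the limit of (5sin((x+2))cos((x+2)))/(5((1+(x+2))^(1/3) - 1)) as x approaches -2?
Both numerator and denominator → 0 as x → -2; this is a 0/0 indeterminate form.
Expand each to leading order near x = -2: numerator ~ 5·(x + 2), denominator ~ 5·(x + 2)/3.
The limit of the ratio is 3.

Final answer: 3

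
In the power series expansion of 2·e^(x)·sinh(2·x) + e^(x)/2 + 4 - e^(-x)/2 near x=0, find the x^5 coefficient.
Expand to order 5: 2·e^(x)·sinh(2·x) + e^(x)/2 + 4 - e^(-x)/2 = 49·x^5/24 + 10·x^4/3 + 29·x^3/6 + 4·x^2 + 5·x + 4 + O(x^6).
The coefficient of x^5 is 49/24.

Final answer: 49/24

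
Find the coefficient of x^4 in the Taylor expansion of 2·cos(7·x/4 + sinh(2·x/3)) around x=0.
Expand to order 4: 2·cos(7·x/4 + sinh(2·x/3)) = 215963·x^4/82944 - 841·x^2/144 + 2 + O(x^5).
The coefficient of x^4 is 215963/82944.

Final answer: 215963/82944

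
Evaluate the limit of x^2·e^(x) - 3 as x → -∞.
The product is a 0·∞ indeterminate form at x → -∞.
Rewrite the product as x^2 / e^(-x) (an ∞/∞ form) and apply L'Hôpital, or use the standard hierarchy e^(|x|) ≫ |x^2| as x → -∞.
The indeterminate product → 0, so the limit = -3.

Final answer: -3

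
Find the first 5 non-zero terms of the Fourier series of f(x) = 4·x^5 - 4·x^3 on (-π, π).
(-168·π^2 + 8·π^4 + 1008)·sin(x) + (-4·π^4 - 36 + 24·π^2)·sin(2·x) + (-232·π^2/27 + 464/81 + 8·π^4/3)·sin(3·x) + (-2·π^4 - 27/16 + 9·π^2/2)·sin(4·x) + (-72·π^2/25 + 432/625 + 8·π^4/5)·sin(5·x)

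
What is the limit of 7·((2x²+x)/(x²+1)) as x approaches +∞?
Evaluate the dominant behaviour as x → +∞; each term tends to a finite value or vanishes.
Limit = 14.

Final answer: 14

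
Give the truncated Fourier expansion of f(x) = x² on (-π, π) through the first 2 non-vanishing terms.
-4·cos(x) + π^2/3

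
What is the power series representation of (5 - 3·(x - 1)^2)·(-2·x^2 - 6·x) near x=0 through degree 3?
6·x^3 - 40·x^2 - 12·x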